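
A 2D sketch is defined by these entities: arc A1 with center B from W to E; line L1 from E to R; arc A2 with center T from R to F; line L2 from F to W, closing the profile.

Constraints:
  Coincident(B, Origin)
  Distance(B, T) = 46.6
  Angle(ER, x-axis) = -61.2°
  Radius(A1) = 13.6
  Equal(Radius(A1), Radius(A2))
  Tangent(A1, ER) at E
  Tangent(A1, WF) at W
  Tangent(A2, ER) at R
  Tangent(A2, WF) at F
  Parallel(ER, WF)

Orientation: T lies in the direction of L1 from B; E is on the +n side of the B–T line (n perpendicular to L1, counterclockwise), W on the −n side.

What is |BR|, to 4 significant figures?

48.54

The slot axis is L1's direction at -61.2°, so u = (cos -61.2°, sin -61.2°) = (0.4818, -0.8763) and n = (−sin -61.2°, cos -61.2°) = (0.8763, 0.4818). B is at the origin and T lies 46.6 along u from B, so T = 46.6·u = (22.45, -40.84). Tangency of A1 to both parallel lines with radius 13.6 puts E and W at B ± 13.6·n: E = (11.92, 6.552), W = (-11.92, -6.552). Equal radii place R and F the same way about T: R = T + 13.6·n = (34.37, -34.28), F = T − 13.6·n = (10.53, -47.39). Then |BR| = |R − B| = 48.54.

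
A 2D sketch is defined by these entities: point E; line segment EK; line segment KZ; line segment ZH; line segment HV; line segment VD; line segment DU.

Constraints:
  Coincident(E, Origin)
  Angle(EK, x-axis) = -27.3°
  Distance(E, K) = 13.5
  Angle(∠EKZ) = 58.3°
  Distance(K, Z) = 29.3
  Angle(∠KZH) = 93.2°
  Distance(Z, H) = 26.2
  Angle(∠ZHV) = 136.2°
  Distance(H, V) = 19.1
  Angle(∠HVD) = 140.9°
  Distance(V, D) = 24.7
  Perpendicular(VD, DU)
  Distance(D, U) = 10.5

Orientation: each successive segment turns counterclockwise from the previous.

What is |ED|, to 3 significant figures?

36.0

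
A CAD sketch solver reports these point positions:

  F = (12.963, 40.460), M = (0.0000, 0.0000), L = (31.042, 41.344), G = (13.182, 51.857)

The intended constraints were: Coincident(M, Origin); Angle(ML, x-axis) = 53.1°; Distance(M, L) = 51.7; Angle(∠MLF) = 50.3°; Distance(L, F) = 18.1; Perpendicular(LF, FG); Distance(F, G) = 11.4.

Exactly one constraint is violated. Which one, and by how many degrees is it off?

Perpendicular(LF, FG) — off by 3.90°.

M = (0.00, 0.00) ✓; ML at 53.10° ✓; |ML| = 51.70 ✓; ∠MLF = 50.30° ✓; |LF| = 18.10 ✓; ∠(LF, FG) = 93.90° ✗; |FG| = 11.40 ✓.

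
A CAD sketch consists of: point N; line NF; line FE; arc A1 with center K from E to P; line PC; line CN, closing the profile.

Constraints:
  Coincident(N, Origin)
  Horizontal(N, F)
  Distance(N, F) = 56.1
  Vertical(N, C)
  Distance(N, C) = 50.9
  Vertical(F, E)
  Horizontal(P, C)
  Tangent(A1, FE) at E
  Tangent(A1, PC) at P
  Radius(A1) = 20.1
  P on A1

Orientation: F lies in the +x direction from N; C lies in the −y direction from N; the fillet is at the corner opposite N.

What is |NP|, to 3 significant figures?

62.3

N is at the origin; N and F share the same y with |NF| = 56.1 and F on the +x side, so F = (56.1, 0.00). N and C share the same x with |NC| = 50.9 and C on the −y side, so C = (0.00, -50.9). The virtual corner opposite N is at (56.1, -50.9). The tangent condition forces KE to be normal to FE and since A1 is tangent to PC there, KP ⟂ PC, with radius 20.1, so the center K sits 20.1 in from both sides at K = (36.0, -30.8). That places the tangent points at E = (56.1, -30.8) on FE and P = (36.0, -50.9) on PC. Then |NP| = |P − N| = 62.3.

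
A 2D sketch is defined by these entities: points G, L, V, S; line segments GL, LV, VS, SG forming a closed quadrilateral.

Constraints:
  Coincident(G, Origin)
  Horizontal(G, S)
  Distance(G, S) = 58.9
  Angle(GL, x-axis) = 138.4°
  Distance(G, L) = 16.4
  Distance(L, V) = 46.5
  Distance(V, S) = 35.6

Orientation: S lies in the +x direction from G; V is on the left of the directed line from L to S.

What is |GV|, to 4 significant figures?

40.20

Checks: |LV| = 46.50 ✓; |VS| = 35.60 ✓.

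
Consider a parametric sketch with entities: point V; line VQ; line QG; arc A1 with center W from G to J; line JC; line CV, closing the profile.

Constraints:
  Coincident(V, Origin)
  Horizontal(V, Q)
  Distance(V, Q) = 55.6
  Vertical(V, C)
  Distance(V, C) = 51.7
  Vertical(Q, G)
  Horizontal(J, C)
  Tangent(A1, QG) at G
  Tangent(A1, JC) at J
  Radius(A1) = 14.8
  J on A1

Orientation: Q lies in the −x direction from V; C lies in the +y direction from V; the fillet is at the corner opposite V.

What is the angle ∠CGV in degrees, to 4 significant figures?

48.48°

V is at the origin; V and Q share the same y with |VQ| = 55.6 and Q on the −x side, so Q = (-55.60, 0.000). VC is vertical with |VC| = 51.7 and C on the +y side, so C = (0.000, 51.70). The virtual corner opposite V is at (-55.60, 51.70). A1 meets QG tangentially, so WG is at right angles to QG and A1 meets JC tangentially, so WJ is at right angles to JC, with radius 14.8, so the center W sits 14.8 in from both sides at W = (-40.80, 36.90). That places the tangent points at G = (-55.60, 36.90) on QG and J = (-40.80, 51.70) on JC. Then cos ∠CGV = GC·GV / (|GC||GV|), giving 48.48°.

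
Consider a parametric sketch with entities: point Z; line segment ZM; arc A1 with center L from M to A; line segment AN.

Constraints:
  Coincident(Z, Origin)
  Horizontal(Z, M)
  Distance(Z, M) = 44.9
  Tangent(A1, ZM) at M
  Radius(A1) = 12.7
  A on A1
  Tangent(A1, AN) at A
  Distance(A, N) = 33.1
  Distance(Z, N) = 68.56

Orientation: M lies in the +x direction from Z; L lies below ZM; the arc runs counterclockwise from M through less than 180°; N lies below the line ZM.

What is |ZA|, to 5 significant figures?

38.455

Checks: ∠(LM, MZ) = 90.00° ✓; |LM| = 12.70 ✓; |LA| = 12.70 ✓; ∠(LA, AN) = 90.00° ✓; |AN| = 33.10 ✓; |ZN| = 68.56 ✓.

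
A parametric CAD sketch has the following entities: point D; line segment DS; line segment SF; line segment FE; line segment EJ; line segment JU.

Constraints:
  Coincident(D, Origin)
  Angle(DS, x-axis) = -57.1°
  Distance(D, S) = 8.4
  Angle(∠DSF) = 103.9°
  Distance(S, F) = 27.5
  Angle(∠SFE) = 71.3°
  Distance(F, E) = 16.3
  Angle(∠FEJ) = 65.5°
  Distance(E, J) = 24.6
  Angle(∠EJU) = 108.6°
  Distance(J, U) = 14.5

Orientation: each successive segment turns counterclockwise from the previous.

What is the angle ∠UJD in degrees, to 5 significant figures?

170.95°

D is at the origin; DS runs at -57.1° with length 8.4, so S = (4.5627, -7.0528). ∠DSF = 103.9° gives SF at 19.000° from the x-axis; with |SF| = 27.5, F = (30.564, 1.9003). ∠SFE = 71.3° gives FE at 127.70° from the x-axis; with |FE| = 16.3, E = (20.597, 14.797). ∠FEJ = 65.5° gives EJ at -117.80° from the x-axis; with |EJ| = 24.6, J = (9.1234, -6.9634). ∠EJU = 108.6° gives JU at -46.400° from the x-axis; with |JU| = 14.5, U = (19.123, -17.464). Then cos ∠UJD = JU·JD / (|JU||JD|), giving 170.95°.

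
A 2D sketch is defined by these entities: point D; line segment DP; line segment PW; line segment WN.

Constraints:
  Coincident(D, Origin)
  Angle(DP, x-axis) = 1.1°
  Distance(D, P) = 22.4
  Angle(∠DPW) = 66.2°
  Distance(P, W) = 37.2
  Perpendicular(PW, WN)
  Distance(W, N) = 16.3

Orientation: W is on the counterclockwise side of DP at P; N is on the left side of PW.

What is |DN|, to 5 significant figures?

28.471

D is at the origin; DP runs at 1.1° with length 22.4, so P = 22.4·(cos 1.1°, sin 1.1°) = (22.396, 0.43002). ∠DPW = 66.2°, so PW runs at 1.1° + (180° − 66.2°) = 114.90° from the x-axis; with |PW| = 37.2, W = P + 37.2·(cos 114.90°, sin 114.90°) = (6.7333, 34.172). The perpendicularity gives WN at right angles to PW; with |WN| = 16.3 on the left of PW, N = W + 16.3·(-0.90704, -0.42104) = (-8.0515, 27.309). Then |DN| = |N − D| = 28.471.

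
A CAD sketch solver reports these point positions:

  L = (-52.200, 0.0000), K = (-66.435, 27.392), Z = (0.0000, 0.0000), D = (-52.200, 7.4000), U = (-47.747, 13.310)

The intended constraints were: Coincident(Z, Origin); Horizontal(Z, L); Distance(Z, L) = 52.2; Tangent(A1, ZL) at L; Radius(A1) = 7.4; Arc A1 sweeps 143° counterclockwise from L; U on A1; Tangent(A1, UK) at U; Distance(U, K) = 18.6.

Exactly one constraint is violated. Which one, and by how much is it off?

Distance(U, K) = 18.6 — off by 4.80.

Z = (0.00, 0.00) ✓; Z.y = 0.00, L.y = 0.00 ✓; |ZL| = 52.20 ✓; ∠(DL, LZ) = 90.00° ✓; |DL| = 7.400 ✓; bearing(D→U) − bearing(D→L) = 143.0° ✓; |DU| = 7.400 ✓; ∠(DU, UK) = 90.00° ✓; |UK| = 23.40 ✗.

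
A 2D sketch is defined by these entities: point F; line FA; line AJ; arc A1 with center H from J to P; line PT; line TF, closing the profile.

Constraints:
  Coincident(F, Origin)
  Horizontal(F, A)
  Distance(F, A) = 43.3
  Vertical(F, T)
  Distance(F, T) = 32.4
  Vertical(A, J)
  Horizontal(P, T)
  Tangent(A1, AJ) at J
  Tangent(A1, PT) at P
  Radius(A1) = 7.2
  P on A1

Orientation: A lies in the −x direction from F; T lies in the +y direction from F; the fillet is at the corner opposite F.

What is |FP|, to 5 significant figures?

48.507

F is at the origin; FA is horizontal with |FA| = 43.3 and A on the −x side, so A = (-43.300, 0.0000). F and T share the same x with |FT| = 32.4 and T on the +y side, so T = (0.0000, 32.400). The virtual corner opposite F is at (-43.300, 32.400). Since A1 is tangent to AJ there, HJ ⟂ AJ and the tangent condition forces HP to be normal to PT, with radius 7.2, so the center H sits 7.2 in from both sides at H = (-36.100, 25.200). That places the tangent points at J = (-43.300, 25.200) on AJ and P = (-36.100, 32.400) on PT. Then |FP| = |P − F| = 48.507.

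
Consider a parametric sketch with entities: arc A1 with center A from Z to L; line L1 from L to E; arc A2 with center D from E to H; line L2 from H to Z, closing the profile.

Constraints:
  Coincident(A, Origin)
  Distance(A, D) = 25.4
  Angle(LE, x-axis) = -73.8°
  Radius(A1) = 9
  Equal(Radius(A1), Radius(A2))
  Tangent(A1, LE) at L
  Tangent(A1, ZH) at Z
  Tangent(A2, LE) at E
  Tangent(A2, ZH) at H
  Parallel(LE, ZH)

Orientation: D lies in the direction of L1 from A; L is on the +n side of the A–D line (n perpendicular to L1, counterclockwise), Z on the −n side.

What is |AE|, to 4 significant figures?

26.95

Tangency of A1 to both parallel lines with radius 9.0 puts L and Z at A ± 9.0·n: L = (8.643, 2.511), Z = (-8.643, -2.511). Equal radii place E and H the same way about D: E = D + 9.0·n = (15.73, -21.88), H = D − 9.0·n = (-1.556, -26.90). Then |AE| = |E − A| = 26.95.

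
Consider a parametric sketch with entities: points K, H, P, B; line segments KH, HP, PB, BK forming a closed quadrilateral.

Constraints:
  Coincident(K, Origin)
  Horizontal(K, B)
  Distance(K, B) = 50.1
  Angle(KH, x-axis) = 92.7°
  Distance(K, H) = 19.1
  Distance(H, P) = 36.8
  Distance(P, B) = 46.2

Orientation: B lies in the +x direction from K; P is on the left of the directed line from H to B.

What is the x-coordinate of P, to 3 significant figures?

28.7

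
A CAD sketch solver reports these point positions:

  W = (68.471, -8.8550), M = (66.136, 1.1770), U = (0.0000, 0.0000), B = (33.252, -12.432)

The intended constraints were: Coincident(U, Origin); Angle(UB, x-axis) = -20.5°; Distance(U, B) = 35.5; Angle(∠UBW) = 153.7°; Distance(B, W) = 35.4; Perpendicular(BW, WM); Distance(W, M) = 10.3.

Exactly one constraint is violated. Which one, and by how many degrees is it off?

Perpendicular(BW, WM) — off by 7.30°.

U = (0.00, 0.00) ✓; UB at -20.50° ✓; |UB| = 35.50 ✓; ∠UBW = 153.7° ✓; |BW| = 35.40 ✓; ∠(BW, WM) = 97.30° ✗; |WM| = 10.30 ✓.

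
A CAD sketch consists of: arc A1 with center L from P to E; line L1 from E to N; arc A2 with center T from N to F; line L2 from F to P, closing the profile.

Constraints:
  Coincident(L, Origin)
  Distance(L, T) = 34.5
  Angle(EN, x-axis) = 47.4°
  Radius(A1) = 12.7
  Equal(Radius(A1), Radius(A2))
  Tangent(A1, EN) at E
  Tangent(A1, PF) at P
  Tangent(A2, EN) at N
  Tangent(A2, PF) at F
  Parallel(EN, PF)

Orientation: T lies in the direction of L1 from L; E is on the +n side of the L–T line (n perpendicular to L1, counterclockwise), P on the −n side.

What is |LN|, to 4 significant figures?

36.76

The slot axis is L1's direction at 47.4°, so u = (cos 47.4°, sin 47.4°) = (0.6769, 0.7361) and n = (−sin 47.4°, cos 47.4°) = (-0.7361, 0.6769). L is at the origin and T lies 34.5 along u from L, so T = 34.5·u = (23.35, 25.40). Tangency of A1 to both parallel lines with radius 12.7 puts E and P at L ± 12.7·n: E = (-9.348, 8.596), P = (9.348, -8.596). Equal radii place N and F the same way about T: N = T + 12.7·n = (14.00, 33.99), F = T − 12.7·n = (32.70, 16.80). Then |LN| = |N − L| = 36.76.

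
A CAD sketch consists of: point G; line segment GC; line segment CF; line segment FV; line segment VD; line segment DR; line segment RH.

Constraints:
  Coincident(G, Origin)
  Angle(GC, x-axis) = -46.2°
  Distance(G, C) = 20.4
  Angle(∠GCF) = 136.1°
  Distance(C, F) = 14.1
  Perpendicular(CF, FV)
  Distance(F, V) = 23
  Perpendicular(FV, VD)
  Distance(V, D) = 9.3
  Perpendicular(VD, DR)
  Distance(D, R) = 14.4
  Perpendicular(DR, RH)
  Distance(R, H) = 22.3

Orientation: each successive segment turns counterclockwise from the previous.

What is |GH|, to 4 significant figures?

42.17

G is at the origin; GC runs at -46.2° with length 20.4, so C = (14.12, -14.72). ∠GCF = 136.1° gives CF at -2.300° from the x-axis; with |CF| = 14.1, F = (28.21, -15.29). CF is perpendicular to FV, so FV runs at 87.70°; with |FV| = 23.0, V = (29.13, 7.692). FV ⟂ VD, so VD runs at 177.7°; with |VD| = 9.3, D = (19.84, 8.065). The perpendicularity gives DR at right angles to VD, so DR runs at -92.30°; with |DR| = 14.4, R = (19.26, -6.323). DR ⟂ RH, so RH runs at -2.300°; with |RH| = 22.3, H = (41.54, -7.218). Then |GH| = |H − G| = 42.17.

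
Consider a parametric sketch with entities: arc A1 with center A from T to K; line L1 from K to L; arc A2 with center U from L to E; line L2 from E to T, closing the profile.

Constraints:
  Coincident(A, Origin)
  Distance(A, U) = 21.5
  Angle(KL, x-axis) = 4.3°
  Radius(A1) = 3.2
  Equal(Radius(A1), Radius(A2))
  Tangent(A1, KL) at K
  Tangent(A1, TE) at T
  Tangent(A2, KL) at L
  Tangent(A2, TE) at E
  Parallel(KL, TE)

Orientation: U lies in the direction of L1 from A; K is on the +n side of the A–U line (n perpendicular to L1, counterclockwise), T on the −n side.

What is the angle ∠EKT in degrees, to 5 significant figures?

73.423°

The slot axis is L1's direction at 4.3°, so u = (cos 4.3°, sin 4.3°) = (0.99719, 0.074979) and n = (−sin 4.3°, cos 4.3°) = (-0.074979, 0.99719). A is at the origin and U lies 21.5 along u from A, so U = 21.5·u = (21.439, 1.6120). Tangency of A1 to both parallel lines with radius 3.2 puts K and T at A ± 3.2·n: K = (-0.23993, 3.1910), T = (0.23993, -3.1910). Equal radii place L and E the same way about U: L = U + 3.2·n = (21.200, 4.8030), E = U − 3.2·n = (21.679, -1.5789). Then cos ∠EKT = KE·KT / (|KE||KT|), giving 73.423°.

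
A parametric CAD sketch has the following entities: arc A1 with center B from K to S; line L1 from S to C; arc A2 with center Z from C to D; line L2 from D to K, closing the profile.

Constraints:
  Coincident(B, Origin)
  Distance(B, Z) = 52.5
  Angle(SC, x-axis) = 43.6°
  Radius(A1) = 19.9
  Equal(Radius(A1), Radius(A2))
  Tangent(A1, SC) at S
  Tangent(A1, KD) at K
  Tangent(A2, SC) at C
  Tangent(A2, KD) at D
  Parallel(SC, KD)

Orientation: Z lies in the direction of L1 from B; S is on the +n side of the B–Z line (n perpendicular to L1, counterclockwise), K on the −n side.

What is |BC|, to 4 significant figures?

56.14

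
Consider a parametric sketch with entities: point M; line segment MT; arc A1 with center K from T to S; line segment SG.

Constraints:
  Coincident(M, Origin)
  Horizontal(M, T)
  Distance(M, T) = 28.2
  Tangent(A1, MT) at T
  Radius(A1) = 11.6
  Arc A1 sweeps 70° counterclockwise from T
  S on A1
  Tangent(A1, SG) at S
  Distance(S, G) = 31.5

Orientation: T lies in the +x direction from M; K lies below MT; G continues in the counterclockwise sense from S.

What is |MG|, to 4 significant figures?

37.80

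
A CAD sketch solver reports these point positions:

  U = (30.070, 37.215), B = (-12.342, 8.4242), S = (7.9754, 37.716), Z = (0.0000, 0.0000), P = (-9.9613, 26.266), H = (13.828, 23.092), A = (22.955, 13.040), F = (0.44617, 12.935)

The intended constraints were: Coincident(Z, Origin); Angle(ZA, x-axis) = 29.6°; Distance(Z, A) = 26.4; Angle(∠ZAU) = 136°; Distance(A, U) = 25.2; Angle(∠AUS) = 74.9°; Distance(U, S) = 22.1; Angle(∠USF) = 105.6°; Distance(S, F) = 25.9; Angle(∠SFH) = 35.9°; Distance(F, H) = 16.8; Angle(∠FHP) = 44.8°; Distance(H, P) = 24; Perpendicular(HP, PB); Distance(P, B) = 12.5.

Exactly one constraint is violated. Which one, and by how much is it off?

Distance(P, B) = 12.5 — off by 5.50.

Z = (0.00, 0.00) ✓; ZA at 29.60° ✓; |ZA| = 26.40 ✓; ∠ZAU = 136.0° ✓; |AU| = 25.20 ✓; ∠AUS = 74.90° ✓; |US| = 22.10 ✓; ∠USF = 105.6° ✓; |SF| = 25.90 ✓; ∠SFH = 35.90° ✓; |FH| = 16.80 ✓; ∠FHP = 44.80° ✓; |HP| = 24.00 ✓; ∠(HP, PB) = 90.00° ✓; |PB| = 18.00 ✗.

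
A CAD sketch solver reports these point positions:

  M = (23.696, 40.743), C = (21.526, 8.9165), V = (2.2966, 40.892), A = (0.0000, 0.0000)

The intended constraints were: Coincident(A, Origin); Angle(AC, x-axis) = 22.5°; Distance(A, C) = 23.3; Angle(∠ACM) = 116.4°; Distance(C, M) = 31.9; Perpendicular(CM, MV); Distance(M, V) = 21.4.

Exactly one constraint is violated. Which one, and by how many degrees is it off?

Perpendicular(CM, MV) — off by 3.50°.

A = (0.00, 0.00) ✓; AC at 22.50° ✓; |AC| = 23.30 ✓; ∠ACM = 116.4° ✓; |CM| = 31.90 ✓; ∠(CM, MV) = 93.50° ✗; |MV| = 21.40 ✓.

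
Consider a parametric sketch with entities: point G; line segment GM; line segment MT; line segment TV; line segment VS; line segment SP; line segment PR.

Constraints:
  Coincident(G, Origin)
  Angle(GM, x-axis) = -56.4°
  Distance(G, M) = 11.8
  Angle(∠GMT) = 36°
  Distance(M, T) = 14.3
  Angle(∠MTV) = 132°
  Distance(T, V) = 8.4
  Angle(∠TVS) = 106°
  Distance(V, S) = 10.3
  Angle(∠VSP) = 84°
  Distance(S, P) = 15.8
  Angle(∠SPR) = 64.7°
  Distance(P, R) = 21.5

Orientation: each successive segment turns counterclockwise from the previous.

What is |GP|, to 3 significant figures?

7.72

G is at the origin; GM runs at -56.4° with length 11.8, so M = (6.53, -9.83). ∠GMT = 36.0° gives MT at 87.6° from the x-axis; with |MT| = 14.3, T = (7.13, 4.46). ∠MTV = 132.0° gives TV at 136° from the x-axis; with |TV| = 8.4, V = (1.13, 10.3). ∠TVS = 106.0° gives VS at -150° from the x-axis; with |VS| = 10.3, S = (-7.83, 5.25). ∠VSP = 84.0° gives SP at -54.4° from the x-axis; with |SP| = 15.8, P = (1.37, -7.60). Then |GP| = |P − G| = 7.72.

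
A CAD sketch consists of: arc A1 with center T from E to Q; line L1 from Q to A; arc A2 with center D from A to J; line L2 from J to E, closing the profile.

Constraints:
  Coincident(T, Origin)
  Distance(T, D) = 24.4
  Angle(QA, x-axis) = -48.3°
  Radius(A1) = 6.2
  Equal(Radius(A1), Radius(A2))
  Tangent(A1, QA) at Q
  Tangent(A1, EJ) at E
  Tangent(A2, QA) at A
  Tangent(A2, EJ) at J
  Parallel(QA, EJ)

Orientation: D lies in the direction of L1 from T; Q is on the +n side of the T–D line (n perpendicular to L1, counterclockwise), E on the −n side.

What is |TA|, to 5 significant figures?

25.175

The slot axis is L1's direction at -48.3°, so u = (cos -48.3°, sin -48.3°) = (0.66523, -0.74664) and n = (−sin -48.3°, cos -48.3°) = (0.74664, 0.66523). T is at the origin and D lies 24.4 along u from T, so D = 24.4·u = (16.232, -18.218). Tangency of A1 to both parallel lines with radius 6.2 puts Q and E at T ± 6.2·n: Q = (4.6292, 4.1244), E = (-4.6292, -4.1244). Equal radii place A and J the same way about D: A = D + 6.2·n = (20.861, -14.094), J = D − 6.2·n = (11.602, -22.342). Then |TA| = |A − T| = 25.175.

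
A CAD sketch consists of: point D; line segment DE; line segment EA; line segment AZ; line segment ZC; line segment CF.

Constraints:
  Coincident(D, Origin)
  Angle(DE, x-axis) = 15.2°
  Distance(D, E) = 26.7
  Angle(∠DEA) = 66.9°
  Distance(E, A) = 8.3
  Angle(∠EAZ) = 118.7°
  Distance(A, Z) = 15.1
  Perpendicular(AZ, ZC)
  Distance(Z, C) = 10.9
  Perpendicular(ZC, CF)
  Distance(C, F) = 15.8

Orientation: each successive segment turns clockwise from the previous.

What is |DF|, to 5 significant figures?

23.309

D is at the origin; DE runs at 15.2° with length 26.7, so E = (25.766, 7.0005). ∠DEA = 66.9° gives EA at -97.900° from the x-axis; with |EA| = 8.3, A = (24.625, -1.2208). ∠EAZ = 118.7° gives AZ at -159.20° from the x-axis; with |AZ| = 15.1, Z = (10.509, -6.5829). AZ is perpendicular to ZC, so ZC runs at 110.80°; with |ZC| = 10.9, C = (6.6386, 3.6067). ZC is perpendicular to CF, so CF runs at 20.800°; with |CF| = 15.8, F = (21.409, 9.2174). Then |DF| = |F − D| = 23.309.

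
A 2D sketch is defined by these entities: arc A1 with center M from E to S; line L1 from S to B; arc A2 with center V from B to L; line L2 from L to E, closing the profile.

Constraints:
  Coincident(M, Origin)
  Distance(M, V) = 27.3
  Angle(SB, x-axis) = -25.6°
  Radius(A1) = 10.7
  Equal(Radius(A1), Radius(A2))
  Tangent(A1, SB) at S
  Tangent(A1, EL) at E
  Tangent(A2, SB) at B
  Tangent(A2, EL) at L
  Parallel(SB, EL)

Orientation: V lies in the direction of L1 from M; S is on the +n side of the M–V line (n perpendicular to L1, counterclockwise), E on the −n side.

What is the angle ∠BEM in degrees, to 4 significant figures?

51.91°

The slot axis is L1's direction at -25.6°, so u = (cos -25.6°, sin -25.6°) = (0.9018, -0.4321) and n = (−sin -25.6°, cos -25.6°) = (0.4321, 0.9018). M is at the origin and V lies 27.3 along u from M, so V = 27.3·u = (24.62, -11.80). Tangency of A1 to both parallel lines with radius 10.7 puts S and E at M ± 10.7·n: S = (4.623, 9.650), E = (-4.623, -9.650). Equal radii place B and L the same way about V: B = V + 10.7·n = (29.24, -2.146), L = V − 10.7·n = (20.00, -21.45). Then cos ∠BEM = EB·EM / (|EB||EM|), giving 51.91°.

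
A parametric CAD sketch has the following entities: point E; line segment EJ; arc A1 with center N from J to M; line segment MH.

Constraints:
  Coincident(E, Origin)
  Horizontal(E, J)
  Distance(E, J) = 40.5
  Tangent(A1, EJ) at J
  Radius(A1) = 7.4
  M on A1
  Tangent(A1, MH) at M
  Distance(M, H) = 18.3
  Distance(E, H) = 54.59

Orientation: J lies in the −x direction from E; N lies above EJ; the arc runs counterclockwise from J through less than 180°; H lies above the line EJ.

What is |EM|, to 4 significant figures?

37.47

Checks: E.y = 0.00, J.y = 0.00 ✓; |NM| = 7.400 ✓; ∠(NM, MH) = 90.00° ✓; |MH| = 18.30 ✓; |EH| = 54.59 ✓.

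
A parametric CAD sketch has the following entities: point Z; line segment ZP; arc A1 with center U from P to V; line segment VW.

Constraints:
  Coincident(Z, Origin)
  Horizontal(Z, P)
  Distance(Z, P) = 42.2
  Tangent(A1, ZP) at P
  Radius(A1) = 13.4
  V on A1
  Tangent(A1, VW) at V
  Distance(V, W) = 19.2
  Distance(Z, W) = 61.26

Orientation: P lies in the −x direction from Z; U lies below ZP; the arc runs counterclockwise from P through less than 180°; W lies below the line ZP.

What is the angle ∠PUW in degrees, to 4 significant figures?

160.7°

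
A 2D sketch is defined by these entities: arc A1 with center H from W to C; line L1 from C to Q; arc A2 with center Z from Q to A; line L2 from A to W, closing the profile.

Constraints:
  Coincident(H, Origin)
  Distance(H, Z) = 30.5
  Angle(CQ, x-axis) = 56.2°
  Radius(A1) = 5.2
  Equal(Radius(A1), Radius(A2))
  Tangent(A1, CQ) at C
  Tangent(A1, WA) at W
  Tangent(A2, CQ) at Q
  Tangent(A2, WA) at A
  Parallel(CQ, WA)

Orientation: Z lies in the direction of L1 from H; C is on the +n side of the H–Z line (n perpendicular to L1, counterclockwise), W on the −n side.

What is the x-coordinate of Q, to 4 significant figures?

12.65

The slot axis is L1's direction at 56.2°, so u = (cos 56.2°, sin 56.2°) = (0.5563, 0.8310) and n = (−sin 56.2°, cos 56.2°) = (-0.8310, 0.5563). H is at the origin and Z lies 30.5 along u from H, so Z = 30.5·u = (16.97, 25.35). Tangency of A1 to both parallel lines with radius 5.2 puts C and W at H ± 5.2·n: C = (-4.321, 2.893), W = (4.321, -2.893). Equal radii place Q and A the same way about Z: Q = Z + 5.2·n = (12.65, 28.24), A = Z − 5.2·n = (21.29, 22.45). So Q.x = 12.65.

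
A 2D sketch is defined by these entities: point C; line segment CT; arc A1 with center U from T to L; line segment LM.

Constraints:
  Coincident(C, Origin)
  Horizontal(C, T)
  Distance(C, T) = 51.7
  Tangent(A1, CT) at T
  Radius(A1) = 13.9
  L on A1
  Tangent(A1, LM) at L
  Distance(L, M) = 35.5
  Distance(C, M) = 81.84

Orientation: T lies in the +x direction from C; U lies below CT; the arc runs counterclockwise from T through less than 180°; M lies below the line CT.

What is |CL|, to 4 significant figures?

47.42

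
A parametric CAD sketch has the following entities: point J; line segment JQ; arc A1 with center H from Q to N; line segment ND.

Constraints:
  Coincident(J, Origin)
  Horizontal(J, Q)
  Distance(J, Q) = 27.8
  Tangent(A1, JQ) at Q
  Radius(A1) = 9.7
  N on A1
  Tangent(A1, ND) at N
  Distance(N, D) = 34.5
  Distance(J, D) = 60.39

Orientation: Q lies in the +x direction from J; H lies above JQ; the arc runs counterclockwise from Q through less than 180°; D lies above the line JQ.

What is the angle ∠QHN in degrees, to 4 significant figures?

79.81°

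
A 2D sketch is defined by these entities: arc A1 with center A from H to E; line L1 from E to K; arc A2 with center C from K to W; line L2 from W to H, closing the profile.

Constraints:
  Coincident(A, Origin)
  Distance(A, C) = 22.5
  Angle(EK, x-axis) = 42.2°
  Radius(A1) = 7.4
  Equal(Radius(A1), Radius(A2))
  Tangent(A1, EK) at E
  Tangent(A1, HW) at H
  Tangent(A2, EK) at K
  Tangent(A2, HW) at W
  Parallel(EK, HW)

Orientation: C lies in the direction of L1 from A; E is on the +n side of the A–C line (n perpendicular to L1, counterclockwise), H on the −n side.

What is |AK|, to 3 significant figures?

23.7

The slot axis is L1's direction at 42.2°, so u = (cos 42.2°, sin 42.2°) = (0.741, 0.672) and n = (−sin 42.2°, cos 42.2°) = (-0.672, 0.741). A is at the origin and C lies 22.5 along u from A, so C = 22.5·u = (16.7, 15.1). Tangency of A1 to both parallel lines with radius 7.4 puts E and H at A ± 7.4·n: E = (-4.97, 5.48), H = (4.97, -5.48). Equal radii place K and W the same way about C: K = C + 7.4·n = (11.7, 20.6), W = C − 7.4·n = (21.6, 9.63). Then |AK| = |K − A| = 23.7.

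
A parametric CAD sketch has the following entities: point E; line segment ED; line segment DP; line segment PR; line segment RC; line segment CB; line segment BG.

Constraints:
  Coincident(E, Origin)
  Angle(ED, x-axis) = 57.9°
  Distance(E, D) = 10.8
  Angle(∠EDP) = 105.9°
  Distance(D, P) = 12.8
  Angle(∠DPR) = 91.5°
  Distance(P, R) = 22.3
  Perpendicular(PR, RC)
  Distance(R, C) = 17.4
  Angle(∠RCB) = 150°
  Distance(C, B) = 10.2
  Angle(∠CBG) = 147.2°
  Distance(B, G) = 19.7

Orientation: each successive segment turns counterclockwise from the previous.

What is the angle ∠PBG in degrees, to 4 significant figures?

83.95°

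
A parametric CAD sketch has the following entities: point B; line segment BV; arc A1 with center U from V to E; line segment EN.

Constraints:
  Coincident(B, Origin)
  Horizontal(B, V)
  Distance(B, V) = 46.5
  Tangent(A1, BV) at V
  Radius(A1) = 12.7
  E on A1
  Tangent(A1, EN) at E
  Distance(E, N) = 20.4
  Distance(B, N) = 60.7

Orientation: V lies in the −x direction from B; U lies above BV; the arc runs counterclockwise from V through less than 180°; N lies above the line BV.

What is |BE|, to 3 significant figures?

41.5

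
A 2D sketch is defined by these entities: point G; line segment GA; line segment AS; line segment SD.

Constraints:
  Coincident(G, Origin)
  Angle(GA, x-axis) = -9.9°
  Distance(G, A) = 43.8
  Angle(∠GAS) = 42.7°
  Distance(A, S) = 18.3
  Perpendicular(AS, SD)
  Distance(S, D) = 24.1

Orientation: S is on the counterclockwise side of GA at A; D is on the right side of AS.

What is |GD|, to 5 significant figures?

55.567

G is at the origin; GA runs at -9.9° with length 43.8, so A = 43.8·(cos -9.9°, sin -9.9°) = (43.148, -7.5305). ∠GAS = 42.7°, so AS runs at -9.9° + (180° − 42.7°) = 127.40° from the x-axis; with |AS| = 18.3, S = A + 18.3·(cos 127.40°, sin 127.40°) = (32.033, 7.0073). The perpendicularity gives SD at right angles to AS; with |SD| = 24.1 on the right of AS, D = S + 24.1·(0.79441, 0.60738) = (51.178, 21.645). Then |GD| = |D − G| = 55.567.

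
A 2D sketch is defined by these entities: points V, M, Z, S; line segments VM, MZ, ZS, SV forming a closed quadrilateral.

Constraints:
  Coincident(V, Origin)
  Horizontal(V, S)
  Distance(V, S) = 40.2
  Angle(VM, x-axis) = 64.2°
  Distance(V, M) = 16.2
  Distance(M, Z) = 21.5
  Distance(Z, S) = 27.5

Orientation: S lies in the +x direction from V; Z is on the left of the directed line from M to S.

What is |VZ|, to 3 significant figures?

35.6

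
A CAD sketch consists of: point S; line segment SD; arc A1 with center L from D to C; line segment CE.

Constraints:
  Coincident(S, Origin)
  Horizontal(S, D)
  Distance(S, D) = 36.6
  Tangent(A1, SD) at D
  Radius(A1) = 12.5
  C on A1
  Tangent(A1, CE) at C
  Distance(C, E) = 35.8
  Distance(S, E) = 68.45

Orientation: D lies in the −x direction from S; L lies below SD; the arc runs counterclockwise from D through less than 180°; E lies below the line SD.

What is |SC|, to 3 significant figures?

50.7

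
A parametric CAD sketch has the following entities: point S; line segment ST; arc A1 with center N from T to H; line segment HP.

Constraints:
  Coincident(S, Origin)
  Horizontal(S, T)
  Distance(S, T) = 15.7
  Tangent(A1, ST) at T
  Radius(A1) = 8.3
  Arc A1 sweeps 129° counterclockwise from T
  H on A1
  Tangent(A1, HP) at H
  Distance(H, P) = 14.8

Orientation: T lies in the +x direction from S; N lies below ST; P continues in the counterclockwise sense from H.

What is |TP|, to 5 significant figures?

25.188

S is at the origin; S and T share the same y with |ST| = 15.7 and T on the +x side, so T = (15.700, 0.0000). Tangency of A1 to ST means the radius NT is perpendicular to ST, so N = T + (0, -8.3) = (15.700, -8.3000). On A1, T sits at bearing 90° from N; a 129° counterclockwise sweep puts H at bearing 219°, so H = N + 8.3·(cos 219°, sin 219°) = (9.2497, -13.523). Tangency of A1 to HP means the radius NH is perpendicular to HP, so HP runs along (−sin 219°, cos 219°); with |HP| = 14.8, P = (18.564, -25.025). Then |TP| = |P − T| = 25.188.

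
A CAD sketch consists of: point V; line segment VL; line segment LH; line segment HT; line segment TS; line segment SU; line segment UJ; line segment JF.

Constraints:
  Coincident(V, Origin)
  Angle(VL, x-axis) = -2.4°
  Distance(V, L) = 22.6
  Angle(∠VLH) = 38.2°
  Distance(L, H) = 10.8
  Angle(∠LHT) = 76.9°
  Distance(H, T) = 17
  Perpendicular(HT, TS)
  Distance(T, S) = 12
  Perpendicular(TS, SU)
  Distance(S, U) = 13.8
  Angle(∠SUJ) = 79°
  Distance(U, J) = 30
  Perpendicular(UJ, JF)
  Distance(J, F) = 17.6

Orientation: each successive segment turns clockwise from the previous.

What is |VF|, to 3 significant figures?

14.8

V is at the origin; VL runs at -2.4° with length 22.6, so L = (22.6, -0.946). ∠VLH = 38.2° gives LH at -144° from the x-axis; with |LH| = 10.8, H = (13.8, -7.26). ∠LHT = 76.9° gives HT at 113° from the x-axis; with |HT| = 17.0, T = (7.26, 8.42). The perpendicularity gives TS at right angles to HT, so TS runs at 22.7°; with |TS| = 12.0, S = (18.3, 13.1). TS is perpendicular to SU, so SU runs at -67.3°; with |SU| = 13.8, U = (23.7, 0.319). ∠SUJ = 79.0° gives UJ at -168° from the x-axis; with |UJ| = 30.0, J = (-5.72, -5.76). The perpendicularity gives JF at right angles to UJ, so JF runs at 102°; with |JF| = 17.6, F = (-9.29, 11.5). Then |VF| = |F − V| = 14.8.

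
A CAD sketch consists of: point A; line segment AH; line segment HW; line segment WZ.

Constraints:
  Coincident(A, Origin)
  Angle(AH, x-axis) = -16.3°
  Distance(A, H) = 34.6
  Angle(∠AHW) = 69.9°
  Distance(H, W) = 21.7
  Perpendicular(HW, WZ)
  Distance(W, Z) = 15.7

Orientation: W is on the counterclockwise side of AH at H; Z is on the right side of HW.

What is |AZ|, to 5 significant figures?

49.181

A is at the origin; AH runs at -16.3° with length 34.6, so H = 34.6·(cos -16.3°, sin -16.3°) = (33.209, -9.7111). ∠AHW = 69.9°, so HW runs at -16.3° + (180° − 69.9°) = 93.800° from the x-axis; with |HW| = 21.7, W = H + 21.7·(cos 93.800°, sin 93.800°) = (31.771, 11.941). HW is perpendicular to WZ; with |WZ| = 15.7 on the right of HW, Z = W + 15.7·(0.99780, 0.066274) = (47.437, 12.982). Then |AZ| = |Z − A| = 49.181.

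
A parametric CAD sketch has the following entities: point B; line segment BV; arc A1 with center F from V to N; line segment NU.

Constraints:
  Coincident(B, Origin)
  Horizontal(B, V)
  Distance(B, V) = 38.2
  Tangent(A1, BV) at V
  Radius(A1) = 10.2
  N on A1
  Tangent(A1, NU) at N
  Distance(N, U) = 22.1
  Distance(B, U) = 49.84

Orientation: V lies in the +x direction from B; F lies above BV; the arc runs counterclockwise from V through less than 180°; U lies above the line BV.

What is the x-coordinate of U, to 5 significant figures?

36.024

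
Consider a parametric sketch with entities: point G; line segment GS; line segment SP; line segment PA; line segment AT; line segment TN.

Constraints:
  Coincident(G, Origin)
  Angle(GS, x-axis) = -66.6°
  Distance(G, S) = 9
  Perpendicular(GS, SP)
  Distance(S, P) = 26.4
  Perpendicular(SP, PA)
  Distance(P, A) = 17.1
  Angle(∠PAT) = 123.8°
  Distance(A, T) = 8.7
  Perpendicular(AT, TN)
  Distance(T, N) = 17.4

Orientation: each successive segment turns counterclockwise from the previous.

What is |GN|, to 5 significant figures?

9.6117

G is at the origin; GS runs at -66.6° with length 9.0, so S = (3.5743, -8.2598). GS is perpendicular to SP, so SP runs at 23.400°; with |SP| = 26.4, P = (27.803, 2.2249). SP is perpendicular to PA, so PA runs at 113.40°; with |PA| = 17.1, A = (21.012, 17.919). ∠PAT = 123.8° gives AT at 169.60° from the x-axis; with |AT| = 8.7, T = (12.455, 19.489). AT is perpendicular to TN, so TN runs at -100.40°; with |TN| = 17.4, N = (9.3137, 2.3749). Then |GN| = |N − G| = 9.6117.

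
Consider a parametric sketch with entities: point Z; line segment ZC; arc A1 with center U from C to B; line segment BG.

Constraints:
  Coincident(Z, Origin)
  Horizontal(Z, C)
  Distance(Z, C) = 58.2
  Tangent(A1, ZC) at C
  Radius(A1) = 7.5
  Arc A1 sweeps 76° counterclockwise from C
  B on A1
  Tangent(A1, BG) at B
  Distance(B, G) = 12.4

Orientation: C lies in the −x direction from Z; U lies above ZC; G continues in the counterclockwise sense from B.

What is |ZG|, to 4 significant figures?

51.09

On A1, C sits at bearing -90° from U; a 76° counterclockwise sweep puts B at bearing -14°, so B = U + 7.5·(cos -14°, sin -14°) = (-50.92, 5.686). Tangency of A1 to BG means the radius UB is perpendicular to BG, so BG runs along (−sin -14°, cos -14°); with |BG| = 12.4, G = (-47.92, 17.72). Then |ZG| = |G − Z| = 51.09.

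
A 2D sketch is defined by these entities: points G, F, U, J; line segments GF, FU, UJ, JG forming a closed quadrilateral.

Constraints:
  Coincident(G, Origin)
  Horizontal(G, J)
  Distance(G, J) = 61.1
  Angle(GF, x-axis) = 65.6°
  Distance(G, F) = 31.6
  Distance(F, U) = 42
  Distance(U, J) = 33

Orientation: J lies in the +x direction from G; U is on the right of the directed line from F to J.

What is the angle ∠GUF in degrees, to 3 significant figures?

48.4°

G is at the origin; G and J share the same y with |GJ| = 61.1 and J in +x, so J = (61.1, 0). GF runs at 65.6° with |GF| = 31.6, so F = (13.1, 28.8). U is determined by |FU| = 42.0 and |UJ| = 33.0 together: it lies at the intersection of circle(F, 42.0) and circle(J, 33.0). With |FJ| = 56.0, the foot of the radical line on FJ is 34.0 from F and the perpendicular offset is √(42.0² − 34.0²) = 24.6. Taking the right-of-FJ solution: U = (29.6, -9.83).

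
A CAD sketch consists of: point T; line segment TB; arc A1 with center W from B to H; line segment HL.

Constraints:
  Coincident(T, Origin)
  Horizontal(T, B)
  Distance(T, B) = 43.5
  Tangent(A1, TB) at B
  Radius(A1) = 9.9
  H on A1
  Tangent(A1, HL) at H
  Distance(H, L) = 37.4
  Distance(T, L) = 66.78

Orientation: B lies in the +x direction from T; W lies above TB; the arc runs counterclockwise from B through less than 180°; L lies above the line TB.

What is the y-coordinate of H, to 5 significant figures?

11.837

Checks: T.y = 0.00, B.y = 0.00 ✓; |WH| = 9.900 ✓; ∠(WH, HL) = 90.00° ✓; |HL| = 37.40 ✓; |TL| = 66.78 ✓.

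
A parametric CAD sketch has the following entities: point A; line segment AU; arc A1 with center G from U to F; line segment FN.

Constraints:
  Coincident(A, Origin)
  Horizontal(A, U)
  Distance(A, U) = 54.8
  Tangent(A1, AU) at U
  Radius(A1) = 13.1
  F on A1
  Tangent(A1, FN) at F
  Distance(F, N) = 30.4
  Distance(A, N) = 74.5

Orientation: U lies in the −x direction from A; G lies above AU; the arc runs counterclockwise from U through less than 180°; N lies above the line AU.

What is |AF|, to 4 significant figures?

47.68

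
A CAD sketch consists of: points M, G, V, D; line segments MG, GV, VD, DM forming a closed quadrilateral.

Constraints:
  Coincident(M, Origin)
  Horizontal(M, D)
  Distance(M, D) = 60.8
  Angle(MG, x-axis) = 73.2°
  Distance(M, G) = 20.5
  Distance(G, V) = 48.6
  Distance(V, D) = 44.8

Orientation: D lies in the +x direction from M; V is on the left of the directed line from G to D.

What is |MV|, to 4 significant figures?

64.86

M is at the origin; M and D share the same y with |MD| = 60.8 and D in +x, so D = (60.8, 0). MG runs at 73.2° with |MG| = 20.5, so G = (5.925, 19.63). V is determined by |GV| = 48.6 and |VD| = 44.8 together: it lies at the intersection of circle(G, 48.6) and circle(D, 44.8). With |GD| = 58.28, the foot of the radical line on GD is 32.18 from G and the perpendicular offset is √(48.6² − 32.18²) = 36.42. Taking the left-of-GD solution: V = (48.49, 43.08).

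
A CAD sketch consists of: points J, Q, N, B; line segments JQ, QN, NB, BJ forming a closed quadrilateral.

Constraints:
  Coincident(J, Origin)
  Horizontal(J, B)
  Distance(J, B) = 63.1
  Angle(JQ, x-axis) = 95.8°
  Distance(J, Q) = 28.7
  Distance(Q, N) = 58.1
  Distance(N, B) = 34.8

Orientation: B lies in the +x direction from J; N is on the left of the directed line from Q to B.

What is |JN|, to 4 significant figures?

64.54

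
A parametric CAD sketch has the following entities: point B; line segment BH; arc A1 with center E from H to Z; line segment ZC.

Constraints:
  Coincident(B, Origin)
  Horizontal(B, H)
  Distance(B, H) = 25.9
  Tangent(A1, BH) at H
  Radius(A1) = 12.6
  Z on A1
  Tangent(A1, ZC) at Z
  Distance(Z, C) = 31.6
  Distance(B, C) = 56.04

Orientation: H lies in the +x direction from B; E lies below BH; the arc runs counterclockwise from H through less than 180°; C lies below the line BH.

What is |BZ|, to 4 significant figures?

24.53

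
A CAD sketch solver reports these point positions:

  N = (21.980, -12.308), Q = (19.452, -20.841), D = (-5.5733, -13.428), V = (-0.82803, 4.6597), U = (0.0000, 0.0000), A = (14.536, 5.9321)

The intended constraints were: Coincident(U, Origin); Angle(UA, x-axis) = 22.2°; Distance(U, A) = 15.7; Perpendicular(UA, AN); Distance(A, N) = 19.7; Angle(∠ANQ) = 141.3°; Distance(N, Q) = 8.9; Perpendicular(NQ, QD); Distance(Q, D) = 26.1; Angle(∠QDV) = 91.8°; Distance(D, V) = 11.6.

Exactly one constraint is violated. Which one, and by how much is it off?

Distance(D, V) = 11.6 — off by 7.10.

U = (0.00, 0.00) ✓; UA at 22.20° ✓; |UA| = 15.70 ✓; ∠(UA, AN) = 90.00° ✓; |AN| = 19.70 ✓; ∠ANQ = 141.3° ✓; |NQ| = 8.900 ✓; ∠(NQ, QD) = 90.00° ✓; |QD| = 26.10 ✓; ∠QDV = 91.80° ✓; |DV| = 18.70 ✗.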